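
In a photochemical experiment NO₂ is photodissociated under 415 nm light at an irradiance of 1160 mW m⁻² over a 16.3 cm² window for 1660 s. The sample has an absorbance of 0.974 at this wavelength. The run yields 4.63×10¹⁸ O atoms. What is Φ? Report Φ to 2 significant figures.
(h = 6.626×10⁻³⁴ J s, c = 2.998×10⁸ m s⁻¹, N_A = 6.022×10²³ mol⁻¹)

Φ = 0.79

Product: 4.63×10¹⁸ / 6.022×10²³ = 7.688×10⁻⁶ mol.
Photon energy at 415 nm: hc/λ = (6.626×10⁻³⁴)(2.998×10⁸)/(415×10⁻⁹) = 4.787×10⁻¹⁹ J.
Energy delivered: (1160 mW m⁻²)(16.3×10⁻⁴ m²)(1660 s) = 3.139 J.
Photons incident: 3.139 / 4.787×10⁻¹⁹ = 6.557×10¹⁸, i.e. 6.557×10¹⁸/6.022×10²³ = 1.089×10⁻⁵ mol.
Fraction absorbed: 1 − 10^(−0.974) = 0.8938.
Photons absorbed: 0.8938 × 1.089×10⁻⁵ = 9.733×10⁻⁶ mol.
Φ = 7.688×10⁻⁶ mol / 9.733×10⁻⁶ mol photons = 0.79.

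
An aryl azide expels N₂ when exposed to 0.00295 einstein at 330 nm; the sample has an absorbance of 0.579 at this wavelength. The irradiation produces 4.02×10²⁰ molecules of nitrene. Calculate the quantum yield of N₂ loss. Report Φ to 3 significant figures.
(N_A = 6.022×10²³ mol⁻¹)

Φ = 0.307

Product: 4.02×10²⁰ / 6.022×10²³ = 6.676×10⁻⁴ mol.
Fraction absorbed: 1 − 10^(−0.579) = 0.7364.
Photons absorbed: 0.7364 × 0.00295 = 0.002172 mol.
Φ = 6.676×10⁻⁴ mol / 0.002172 mol photons = 0.307.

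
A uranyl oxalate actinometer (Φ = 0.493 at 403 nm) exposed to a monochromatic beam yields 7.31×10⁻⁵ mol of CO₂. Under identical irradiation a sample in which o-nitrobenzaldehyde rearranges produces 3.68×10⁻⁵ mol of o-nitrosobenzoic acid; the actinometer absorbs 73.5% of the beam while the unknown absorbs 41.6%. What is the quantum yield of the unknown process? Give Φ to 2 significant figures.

Photons absorbed by the actinometer: 7.31×10⁻⁵ / 0.493 = 1.483×10⁻⁴ mol.
Incident flux: 1.483×10⁻⁴ / 0.735 = 2.018×10⁻⁴ einstein.
Absorbed by unknown: 0.416 × 2.018×10⁻⁴ = 8.395×10⁻⁵ mol.
Φ(unknown) = 3.68×10⁻⁵ / 8.395×10⁻⁵ = 0.44.

Φ = 0.44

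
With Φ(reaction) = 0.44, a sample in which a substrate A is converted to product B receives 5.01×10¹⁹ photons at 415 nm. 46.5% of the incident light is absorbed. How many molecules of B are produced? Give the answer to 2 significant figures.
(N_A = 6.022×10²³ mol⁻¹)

Moles of photons: 5.01×10¹⁹ / 6.022×10²³ = 8.319×10⁻⁵ mol.
Photons absorbed: 0.465 × 8.319×10⁻⁵ = 3.868×10⁻⁵ mol.
Product: Φ × n_abs = 0.44 × 3.868×10⁻⁵ = 1.702×10⁻⁵ mol.
As a count: 1.702×10⁻⁵ × 6.022×10²³ = 1.0×10¹⁹.

1.0×10¹⁹ molecules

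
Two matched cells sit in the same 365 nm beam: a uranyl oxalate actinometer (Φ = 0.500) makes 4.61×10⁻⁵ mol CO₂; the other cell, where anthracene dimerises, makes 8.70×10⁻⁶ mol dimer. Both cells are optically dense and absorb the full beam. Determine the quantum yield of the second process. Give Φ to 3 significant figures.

Φ = 0.0944

Photons absorbed by the actinometer: 4.61×10⁻⁵ / 0.500 = 9.220×10⁻⁵ mol.
Φ(unknown) = 8.70×10⁻⁶ / 9.220×10⁻⁵ = 0.0944.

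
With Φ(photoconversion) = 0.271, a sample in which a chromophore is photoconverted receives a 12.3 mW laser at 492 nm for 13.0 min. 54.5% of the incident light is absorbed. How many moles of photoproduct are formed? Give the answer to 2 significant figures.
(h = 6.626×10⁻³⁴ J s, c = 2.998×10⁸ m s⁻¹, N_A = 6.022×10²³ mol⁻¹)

Photon energy at 492 nm: hc/λ = (6.626×10⁻³⁴)(2.998×10⁸)/(492×10⁻⁹) = 4.038×10⁻¹⁹ J.
Energy delivered: (12.3 mW)(780 s) = 9.594 J.
Photons incident: 9.594 / 4.038×10⁻¹⁹ = 2.376×10¹⁹, i.e. 2.376×10¹⁹/6.022×10²³ = 3.946×10⁻⁵ mol.
Photons absorbed: 0.545 × 3.946×10⁻⁵ = 2.151×10⁻⁵ mol.
Product: Φ × n_abs = 0.271 × 2.151×10⁻⁵ = 5.829×10⁻⁶ mol.

5.8×10⁻⁶ mol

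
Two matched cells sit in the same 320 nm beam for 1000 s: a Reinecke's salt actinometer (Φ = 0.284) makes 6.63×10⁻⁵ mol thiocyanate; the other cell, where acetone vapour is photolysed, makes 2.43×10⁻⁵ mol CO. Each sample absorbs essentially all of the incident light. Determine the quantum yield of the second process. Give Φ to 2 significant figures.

Photons absorbed by the actinometer: 6.63×10⁻⁵ / 0.284 = 2.335×10⁻⁴ mol.
Φ(unknown) = 2.43×10⁻⁵ / 2.335×10⁻⁴ = 0.10.

Φ = 0.10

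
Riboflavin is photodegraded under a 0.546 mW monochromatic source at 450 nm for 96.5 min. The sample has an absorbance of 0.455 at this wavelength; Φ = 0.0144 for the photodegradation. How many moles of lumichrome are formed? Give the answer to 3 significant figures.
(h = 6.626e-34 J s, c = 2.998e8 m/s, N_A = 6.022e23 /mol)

1.11e-7 mol

Photon energy at 450 nm: hc/λ = (6.626e-34)(2.998e8)/(450e-9) = 4.414e-19 J.
Energy delivered: (0.546 mW)(5790 s) = 3.161 J.
Photons incident: 3.161 / 4.414e-19 = 7.161e18, i.e. 7.161e18/6.022e23 = 1.189e-5 mol.
Fraction absorbed: 1 − 10^(−0.455) = 0.6492.
Photons absorbed: 0.6492 × 1.189e-5 = 7.719e-6 mol.
Product: Φ × n_abs = 0.0144 × 7.719e-6 = 1.112e-7 mol.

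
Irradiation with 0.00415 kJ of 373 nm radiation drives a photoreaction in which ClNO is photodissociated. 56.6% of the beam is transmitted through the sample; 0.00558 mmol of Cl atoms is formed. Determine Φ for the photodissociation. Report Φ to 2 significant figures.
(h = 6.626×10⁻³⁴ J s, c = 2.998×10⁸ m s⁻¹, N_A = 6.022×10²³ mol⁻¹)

Φ = 0.99

Product: 0.00558 mmol = 5.58×10⁻⁶ mol.
Photon energy at 373 nm: hc/λ = (6.626×10⁻³⁴)(2.998×10⁸)/(373×10⁻⁹) = 5.326×10⁻¹⁹ J.
Incident energy: 0.00415 kJ = 4.15 J.
Photons incident: 4.15 / 5.326×10⁻¹⁹ = 7.792×10¹⁸, i.e. 7.792×10¹⁸/6.022×10²³ = 1.294×10⁻⁵ mol.
Fraction absorbed: 1 − 56.6/100 = 0.4340.
Photons absorbed: 0.4340 × 1.294×10⁻⁵ = 5.616×10⁻⁶ mol.
Φ = 5.58×10⁻⁶ mol / 5.616×10⁻⁶ mol photons = 0.99.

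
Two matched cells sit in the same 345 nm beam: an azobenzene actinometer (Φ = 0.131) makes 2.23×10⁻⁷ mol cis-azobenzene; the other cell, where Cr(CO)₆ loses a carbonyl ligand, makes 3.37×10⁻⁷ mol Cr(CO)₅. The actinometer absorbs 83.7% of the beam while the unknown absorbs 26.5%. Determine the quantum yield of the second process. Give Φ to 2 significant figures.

Photons absorbed by the actinometer: 2.23×10⁻⁷ / 0.131 = 1.702×10⁻⁶ mol.
Incident flux: 1.702×10⁻⁶ / 0.837 = 2.033×10⁻⁶ einstein.
Absorbed by unknown: 0.265 × 2.033×10⁻⁶ = 5.387×10⁻⁷ mol.
Φ(unknown) = 3.37×10⁻⁷ / 5.387×10⁻⁷ = 0.63.

Φ = 0.63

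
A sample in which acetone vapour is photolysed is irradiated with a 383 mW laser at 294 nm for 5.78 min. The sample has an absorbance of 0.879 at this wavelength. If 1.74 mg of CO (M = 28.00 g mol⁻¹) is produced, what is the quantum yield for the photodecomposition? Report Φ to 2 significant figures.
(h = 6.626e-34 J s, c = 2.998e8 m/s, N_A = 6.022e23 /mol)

Product: 1.74 mg / 28.00 g mol⁻¹ = 6.214e-5 mol.
Photon energy at 294 nm: hc/λ = (6.626e-34)(2.998e8)/(294e-9) = 6.757e-19 J.
Energy delivered: (383 mW)(346.8 s) = 132.8 J.
Photons incident: 132.8 / 6.757e-19 = 1.965e20, i.e. 1.965e20/6.022e23 = 3.263e-4 mol.
Fraction absorbed: 1 − 10^(−0.879) = 0.8679.
Photons absorbed: 0.8679 × 3.263e-4 = 2.832e-4 mol.
Φ = 6.214e-5 mol / 2.832e-4 mol photons = 0.22.

Φ = 0.22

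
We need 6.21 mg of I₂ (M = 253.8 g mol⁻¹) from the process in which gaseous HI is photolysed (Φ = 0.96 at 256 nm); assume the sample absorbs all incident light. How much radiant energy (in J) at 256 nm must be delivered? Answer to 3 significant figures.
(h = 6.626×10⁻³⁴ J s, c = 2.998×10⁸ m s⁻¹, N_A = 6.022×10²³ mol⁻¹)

11.9 J

Product: 6.21 mg / 253.8 g mol⁻¹ = 2.447×10⁻⁵ mol.
Photons that must be absorbed: 2.447×10⁻⁵ / 0.96 = 2.549×10⁻⁵ mol.
Photon energy: hc/λ = 7.760×10⁻¹⁹ J; per mole, 4.673×10⁵ J mol⁻¹.
Energy required: 2.549×10⁻⁵ × 4.673×10⁵ = 11.9 J.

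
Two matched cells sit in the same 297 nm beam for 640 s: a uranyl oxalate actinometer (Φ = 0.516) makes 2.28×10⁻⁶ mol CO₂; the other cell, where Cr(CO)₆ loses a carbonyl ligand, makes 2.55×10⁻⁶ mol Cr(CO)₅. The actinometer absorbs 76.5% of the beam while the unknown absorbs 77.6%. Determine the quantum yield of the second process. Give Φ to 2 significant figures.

Photons absorbed by the actinometer: 2.28×10⁻⁶ / 0.516 = 4.419×10⁻⁶ mol.
Incident flux: 4.419×10⁻⁶ / 0.765 = 5.776×10⁻⁶ einstein.
Absorbed by unknown: 0.776 × 5.776×10⁻⁶ = 4.482×10⁻⁶ mol.
Φ(unknown) = 2.55×10⁻⁶ / 4.482×10⁻⁶ = 0.57.

Φ = 0.57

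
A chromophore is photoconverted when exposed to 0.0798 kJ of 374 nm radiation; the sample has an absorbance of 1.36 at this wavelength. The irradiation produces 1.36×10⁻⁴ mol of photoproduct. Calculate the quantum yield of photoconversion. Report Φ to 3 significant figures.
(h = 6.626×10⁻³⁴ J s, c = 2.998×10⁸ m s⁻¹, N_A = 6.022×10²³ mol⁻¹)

Photon energy at 374 nm: hc/λ = (6.626×10⁻³⁴)(2.998×10⁸)/(374×10⁻⁹) = 5.311×10⁻¹⁹ J.
Incident energy: 0.0798 kJ = 79.8 J.
Photons incident: 79.8 / 5.311×10⁻¹⁹ = 1.503×10²⁰, i.e. 1.503×10²⁰/6.022×10²³ = 2.496×10⁻⁴ mol.
Fraction absorbed: 1 − 10^(−1.36) = 0.9563.
Photons absorbed: 0.9563 × 2.496×10⁻⁴ = 2.387×10⁻⁴ mol.
Φ = 1.36×10⁻⁴ mol / 2.387×10⁻⁴ mol photons = 0.570.

Φ = 0.570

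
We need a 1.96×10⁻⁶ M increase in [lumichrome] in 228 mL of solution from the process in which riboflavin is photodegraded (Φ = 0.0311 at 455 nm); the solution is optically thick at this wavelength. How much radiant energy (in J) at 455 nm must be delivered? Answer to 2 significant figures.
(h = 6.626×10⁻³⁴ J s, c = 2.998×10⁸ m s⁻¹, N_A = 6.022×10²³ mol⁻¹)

Product: (1.96×10⁻⁶ M)(0.228 L) = 4.469×10⁻⁷ mol.
Photons that must be absorbed: 4.469×10⁻⁷ / 0.0311 = 1.437×10⁻⁵ mol.
Photon energy: hc/λ = 4.366×10⁻¹⁹ J; per mole, 2.629×10⁵ J mol⁻¹.
Energy required: 1.437×10⁻⁵ × 2.629×10⁵ = 3.8 J.

3.8 J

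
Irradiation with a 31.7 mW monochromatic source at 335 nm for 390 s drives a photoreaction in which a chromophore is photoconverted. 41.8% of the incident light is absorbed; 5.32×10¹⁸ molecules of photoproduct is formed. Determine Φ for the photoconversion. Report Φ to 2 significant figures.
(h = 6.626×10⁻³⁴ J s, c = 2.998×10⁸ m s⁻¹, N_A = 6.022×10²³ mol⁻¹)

Product: 5.32×10¹⁸ / 6.022×10²³ = 8.834×10⁻⁶ mol.
Photon energy at 335 nm: hc/λ = (6.626×10⁻³⁴)(2.998×10⁸)/(335×10⁻⁹) = 5.930×10⁻¹⁹ J.
Energy delivered: (31.7 mW)(390 s) = 12.36 J.
Photons incident: 12.36 / 5.930×10⁻¹⁹ = 2.084×10¹⁹, i.e. 2.084×10¹⁹/6.022×10²³ = 3.461×10⁻⁵ mol.
Photons absorbed: 0.418 × 3.461×10⁻⁵ = 1.447×10⁻⁵ mol.
Φ = 8.834×10⁻⁶ mol / 1.447×10⁻⁵ mol photons = 0.61.

Φ = 0.61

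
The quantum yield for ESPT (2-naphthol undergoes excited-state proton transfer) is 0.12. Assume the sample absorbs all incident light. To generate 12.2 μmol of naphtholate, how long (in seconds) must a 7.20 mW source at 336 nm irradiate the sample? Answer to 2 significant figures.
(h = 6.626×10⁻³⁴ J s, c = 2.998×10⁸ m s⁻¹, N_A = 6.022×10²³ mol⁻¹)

t ≈ 5000 s

Product: 12.2 μmol = 1.22×10⁻⁵ mol.
Photons that must be absorbed: 1.22×10⁻⁵ / 0.12 = 1.017×10⁻⁴ mol.
Photon energy: hc/λ = 5.912×10⁻¹⁹ J; per mole, 3.560×10⁵ J mol⁻¹.
Energy required: 1.017×10⁻⁴ × 3.560×10⁵ = 36.21 J.
Time: 36.21 J / 0.0072 W = 5000 s.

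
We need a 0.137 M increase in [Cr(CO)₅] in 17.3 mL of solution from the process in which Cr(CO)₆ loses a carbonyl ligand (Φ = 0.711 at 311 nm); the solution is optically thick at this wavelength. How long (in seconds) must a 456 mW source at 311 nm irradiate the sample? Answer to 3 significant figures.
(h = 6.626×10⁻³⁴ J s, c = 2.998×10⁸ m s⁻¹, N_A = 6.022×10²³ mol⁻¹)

Product: (0.137 M)(0.0173 L) = 0.002370 mol.
Photons that must be absorbed: 0.002370 / 0.711 = 0.003333 mol.
Photon energy: hc/λ = 6.387×10⁻¹⁹ J; per mole, 3.846×10⁵ J mol⁻¹.
Energy required: 0.003333 × 3.846×10⁵ = 1282 J.
Time: 1282 J / 0.456 W = 2810 s.

t ≈ 2810 s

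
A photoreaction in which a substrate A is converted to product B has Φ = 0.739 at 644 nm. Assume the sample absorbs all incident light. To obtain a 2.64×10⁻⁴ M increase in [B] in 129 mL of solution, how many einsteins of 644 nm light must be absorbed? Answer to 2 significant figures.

4.6×10⁻⁵ einstein

Product: (2.64×10⁻⁴ M)(0.129 L) = 3.406×10⁻⁵ mol.
Photons that must be absorbed: 3.406×10⁻⁵ / 0.739 = 4.609×10⁻⁵ mol.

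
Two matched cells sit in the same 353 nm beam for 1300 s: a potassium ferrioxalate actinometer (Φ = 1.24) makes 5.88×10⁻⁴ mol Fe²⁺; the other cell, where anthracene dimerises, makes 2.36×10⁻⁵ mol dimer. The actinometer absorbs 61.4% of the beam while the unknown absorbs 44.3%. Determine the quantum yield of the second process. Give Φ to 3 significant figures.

Photons absorbed by the actinometer: 5.88×10⁻⁴ / 1.24 = 4.742×10⁻⁴ mol.
Incident flux: 4.742×10⁻⁴ / 0.614 = 7.723×10⁻⁴ einstein.
Absorbed by unknown: 0.443 × 7.723×10⁻⁴ = 3.421×10⁻⁴ mol.
Φ(unknown) = 2.36×10⁻⁵ / 3.421×10⁻⁴ = 0.0690.

Φ = 0.0690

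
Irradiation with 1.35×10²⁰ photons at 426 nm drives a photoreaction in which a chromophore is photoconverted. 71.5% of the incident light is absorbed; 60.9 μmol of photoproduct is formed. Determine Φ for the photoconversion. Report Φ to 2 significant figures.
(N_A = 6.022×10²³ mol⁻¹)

Product: 60.9 μmol = 6.09×10⁻⁵ mol.
Moles of photons: 1.35×10²⁰ / 6.022×10²³ = 2.242×10⁻⁴ mol.
Photons absorbed: 0.715 × 2.242×10⁻⁴ = 1.603×10⁻⁴ mol.
Φ = 6.09×10⁻⁵ mol / 1.603×10⁻⁴ mol photons = 0.38.

Φ = 0.38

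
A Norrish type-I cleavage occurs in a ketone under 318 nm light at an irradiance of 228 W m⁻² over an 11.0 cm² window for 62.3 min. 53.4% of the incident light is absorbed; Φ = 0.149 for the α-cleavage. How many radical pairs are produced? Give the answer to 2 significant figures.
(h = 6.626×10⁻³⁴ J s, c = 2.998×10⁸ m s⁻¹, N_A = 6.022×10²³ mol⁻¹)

1.2×10²⁰ radical pairs

Photon energy at 318 nm: hc/λ = (6.626×10⁻³⁴)(2.998×10⁸)/(318×10⁻⁹) = 6.247×10⁻¹⁹ J.
Energy delivered: (228 W m⁻²)(11.0×10⁻⁴ m²)(3738 s) = 937.5 J.
Photons incident: 937.5 / 6.247×10⁻¹⁹ = 1.501×10²¹, i.e. 1.501×10²¹/6.022×10²³ = 0.002493 mol.
Photons absorbed: 0.534 × 0.002493 = 0.001331 mol.
Product: Φ × n_abs = 0.149 × 0.001331 = 1.983×10⁻⁴ mol.
As a count: 1.983×10⁻⁴ × 6.022×10²³ = 1.2×10²⁰.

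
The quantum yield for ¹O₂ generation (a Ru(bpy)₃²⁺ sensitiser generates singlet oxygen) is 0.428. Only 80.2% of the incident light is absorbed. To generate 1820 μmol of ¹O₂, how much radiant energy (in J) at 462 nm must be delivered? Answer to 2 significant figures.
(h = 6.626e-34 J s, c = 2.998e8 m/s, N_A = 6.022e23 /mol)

Product: 1820 μmol = 0.00182 mol.
Photons that must be absorbed: 0.00182 / 0.428 = 0.004252 mol.
Incident photons needed: 0.004252 / 0.802 = 0.005302 mol.
Photon energy: hc/λ = 4.300e-19 J; per mole, 2.589e5 J mol⁻¹.
Energy required: 0.005302 × 2.589e5 = 1400 J.

1400 J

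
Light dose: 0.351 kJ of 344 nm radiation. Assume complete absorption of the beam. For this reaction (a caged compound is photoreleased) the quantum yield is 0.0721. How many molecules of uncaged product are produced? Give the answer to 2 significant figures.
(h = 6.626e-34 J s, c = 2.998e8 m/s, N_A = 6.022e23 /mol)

4.4e19 molecules

Photon energy at 344 nm: hc/λ = (6.626e-34)(2.998e8)/(344e-9) = 5.775e-19 J.
Incident energy: 0.351 kJ = 351 J.
Photons incident: 351 / 5.775e-19 = 6.078e20, i.e. 6.078e20/6.022e23 = 0.001009 mol.
Product: Φ × n_abs = 0.0721 × 0.001009 = 7.275e-5 mol.
As a count: 7.275e-5 × 6.022e23 = 4.4e19.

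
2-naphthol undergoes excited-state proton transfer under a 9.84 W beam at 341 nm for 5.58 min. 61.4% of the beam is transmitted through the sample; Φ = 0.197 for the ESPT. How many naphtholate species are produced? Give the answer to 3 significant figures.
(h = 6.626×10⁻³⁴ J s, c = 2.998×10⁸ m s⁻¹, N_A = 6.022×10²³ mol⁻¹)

Photon energy at 341 nm: hc/λ = (6.626×10⁻³⁴)(2.998×10⁸)/(341×10⁻⁹) = 5.825×10⁻¹⁹ J.
Energy delivered: (9.84 W)(334.8 s) = 3294 J.
Photons incident: 3294 / 5.825×10⁻¹⁹ = 5.655×10²¹, i.e. 5.655×10²¹/6.022×10²³ = 0.009391 mol.
Fraction absorbed: 1 − 61.4/100 = 0.3860.
Photons absorbed: 0.3860 × 0.009391 = 0.003625 mol.
Product: Φ × n_abs = 0.197 × 0.003625 = 7.141×10⁻⁴ mol.
As a count: 7.141×10⁻⁴ × 6.022×10²³ = 4.30×10²⁰.

4.30×10²⁰ species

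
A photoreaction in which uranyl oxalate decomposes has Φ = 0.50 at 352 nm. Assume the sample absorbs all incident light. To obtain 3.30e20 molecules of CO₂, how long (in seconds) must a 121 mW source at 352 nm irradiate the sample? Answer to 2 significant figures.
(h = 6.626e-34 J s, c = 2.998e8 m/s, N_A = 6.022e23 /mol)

t ≈ 3100 s

Product: 3.30e20 / 6.022e23 = 5.480e-4 mol.
Photons that must be absorbed: 5.480e-4 / 0.50 = 0.001096 mol.
Photon energy: hc/λ = 5.643e-19 J; per mole, 3.398e5 J mol⁻¹.
Energy required: 0.001096 × 3.398e5 = 372.4 J.
Time: 372.4 J / 0.121 W = 3100 s.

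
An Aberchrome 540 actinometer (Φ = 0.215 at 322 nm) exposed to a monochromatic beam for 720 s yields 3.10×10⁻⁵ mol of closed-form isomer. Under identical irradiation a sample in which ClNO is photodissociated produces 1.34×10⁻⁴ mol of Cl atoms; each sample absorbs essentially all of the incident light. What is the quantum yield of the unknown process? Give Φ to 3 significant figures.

Photons absorbed by the actinometer: 3.10×10⁻⁵ / 0.215 = 1.442×10⁻⁴ mol.
Φ(unknown) = 1.34×10⁻⁴ / 1.442×10⁻⁴ = 0.929.

Φ = 0.929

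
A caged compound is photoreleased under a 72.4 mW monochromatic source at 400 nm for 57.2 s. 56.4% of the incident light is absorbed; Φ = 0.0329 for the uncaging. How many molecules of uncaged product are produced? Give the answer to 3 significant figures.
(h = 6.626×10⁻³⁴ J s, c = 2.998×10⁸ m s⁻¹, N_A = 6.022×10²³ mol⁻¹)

Photon energy at 400 nm: hc/λ = (6.626×10⁻³⁴)(2.998×10⁸)/(400×10⁻⁹) = 4.966×10⁻¹⁹ J.
Energy delivered: (72.4 mW)(57.2 s) = 4.141 J.
Photons incident: 4.141 / 4.966×10⁻¹⁹ = 8.339×10¹⁸, i.e. 8.339×10¹⁸/6.022×10²³ = 1.385×10⁻⁵ mol.
Photons absorbed: 0.564 × 1.385×10⁻⁵ = 7.811×10⁻⁶ mol.
Product: Φ × n_abs = 0.0329 × 7.811×10⁻⁶ = 2.570×10⁻⁷ mol.
As a count: 2.570×10⁻⁷ × 6.022×10²³ = 1.55×10¹⁷.

1.55×10¹⁷ molecules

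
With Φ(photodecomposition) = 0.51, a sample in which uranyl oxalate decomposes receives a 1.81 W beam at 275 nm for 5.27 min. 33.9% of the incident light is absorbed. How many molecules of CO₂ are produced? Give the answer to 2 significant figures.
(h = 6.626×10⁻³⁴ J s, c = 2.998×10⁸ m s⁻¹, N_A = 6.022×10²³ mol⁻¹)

Photon energy at 275 nm: hc/λ = (6.626×10⁻³⁴)(2.998×10⁸)/(275×10⁻⁹) = 7.224×10⁻¹⁹ J.
Energy delivered: (1.81 W)(316.2 s) = 572.3 J.
Photons incident: 572.3 / 7.224×10⁻¹⁹ = 7.922×10²⁰, i.e. 7.922×10²⁰/6.022×10²³ = 0.001316 mol.
Photons absorbed: 0.339 × 0.001316 = 4.461×10⁻⁴ mol.
Product: Φ × n_abs = 0.51 × 4.461×10⁻⁴ = 2.275×10⁻⁴ mol.
As a count: 2.275×10⁻⁴ × 6.022×10²³ = 1.4×10²⁰.

1.4×10²⁰ molecules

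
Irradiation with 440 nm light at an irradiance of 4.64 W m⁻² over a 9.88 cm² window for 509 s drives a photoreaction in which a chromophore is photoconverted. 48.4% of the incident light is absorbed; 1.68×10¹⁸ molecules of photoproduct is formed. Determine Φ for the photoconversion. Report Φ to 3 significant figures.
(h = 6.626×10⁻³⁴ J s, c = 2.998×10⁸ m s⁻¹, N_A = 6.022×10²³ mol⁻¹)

Φ = 0.672

Product: 1.68×10¹⁸ / 6.022×10²³ = 2.790×10⁻⁶ mol.
Photon energy at 440 nm: hc/λ = (6.626×10⁻³⁴)(2.998×10⁸)/(440×10⁻⁹) = 4.515×10⁻¹⁹ J.
Energy delivered: (4.64 W m⁻²)(9.88×10⁻⁴ m²)(509 s) = 2.333 J.
Photons incident: 2.333 / 4.515×10⁻¹⁹ = 5.167×10¹⁸, i.e. 5.167×10¹⁸/6.022×10²³ = 8.580×10⁻⁶ mol.
Photons absorbed: 0.484 × 8.580×10⁻⁶ = 4.153×10⁻⁶ mol.
Φ = 2.790×10⁻⁶ mol / 4.153×10⁻⁶ mol photons = 0.672.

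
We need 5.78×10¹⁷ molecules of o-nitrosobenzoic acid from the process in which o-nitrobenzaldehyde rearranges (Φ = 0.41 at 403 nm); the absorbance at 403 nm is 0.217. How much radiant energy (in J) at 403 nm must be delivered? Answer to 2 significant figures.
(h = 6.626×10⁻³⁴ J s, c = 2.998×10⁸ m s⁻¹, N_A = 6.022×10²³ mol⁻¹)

1.8 J

Product: 5.78×10¹⁷ / 6.022×10²³ = 9.598×10⁻⁷ mol.
Photons that must be absorbed: 9.598×10⁻⁷ / 0.41 = 2.341×10⁻⁶ mol.
Fraction absorbed: 1 − 10^(−0.217) = 0.3933.
Incident photons needed: 2.341×10⁻⁶ / 0.3933 = 5.952×10⁻⁶ mol.
Photon energy: hc/λ = 4.929×10⁻¹⁹ J; per mole, 2.968×10⁵ J mol⁻¹.
Energy required: 5.952×10⁻⁶ × 2.968×10⁵ = 1.8 J.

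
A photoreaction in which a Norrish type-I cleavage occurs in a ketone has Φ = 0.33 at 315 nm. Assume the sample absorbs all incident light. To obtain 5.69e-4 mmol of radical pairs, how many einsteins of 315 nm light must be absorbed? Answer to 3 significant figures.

Product: 5.69e-4 mmol = 5.69e-7 mol.
Photons that must be absorbed: 5.69e-7 / 0.33 = 1.724e-6 mol.

1.72e-6 einstein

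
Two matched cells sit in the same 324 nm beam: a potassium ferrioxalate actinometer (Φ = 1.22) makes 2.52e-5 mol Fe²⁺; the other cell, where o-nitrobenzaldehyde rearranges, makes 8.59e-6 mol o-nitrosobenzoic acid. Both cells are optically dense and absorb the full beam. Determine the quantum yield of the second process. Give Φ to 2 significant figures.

Φ = 0.42

Photons absorbed by the actinometer: 2.52e-5 / 1.22 = 2.066e-5 mol.
Φ(unknown) = 8.59e-6 / 2.066e-5 = 0.42.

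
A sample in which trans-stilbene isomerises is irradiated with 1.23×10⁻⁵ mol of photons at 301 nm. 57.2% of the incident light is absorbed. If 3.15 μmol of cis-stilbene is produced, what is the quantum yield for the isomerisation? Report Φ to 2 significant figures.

Φ = 0.45

Product: 3.15 μmol = 3.15×10⁻⁶ mol.
Photons absorbed: 0.572 × 1.23×10⁻⁵ = 7.036×10⁻⁶ mol.
Φ = 3.15×10⁻⁶ mol / 7.036×10⁻⁶ mol photons = 0.45.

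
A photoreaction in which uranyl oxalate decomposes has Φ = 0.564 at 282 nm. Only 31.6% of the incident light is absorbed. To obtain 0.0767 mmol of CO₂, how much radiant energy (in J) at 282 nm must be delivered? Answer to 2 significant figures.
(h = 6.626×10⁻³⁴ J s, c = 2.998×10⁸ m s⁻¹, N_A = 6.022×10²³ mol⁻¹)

Product: 0.0767 mmol = 7.67×10⁻⁵ mol.
Photons that must be absorbed: 7.67×10⁻⁵ / 0.564 = 1.360×10⁻⁴ mol.
Incident photons needed: 1.360×10⁻⁴ / 0.316 = 4.304×10⁻⁴ mol.
Photon energy: hc/λ = 7.044×10⁻¹⁹ J; per mole, 4.242×10⁵ J mol⁻¹.
Energy required: 4.304×10⁻⁴ × 4.242×10⁵ = 180 J.

180 J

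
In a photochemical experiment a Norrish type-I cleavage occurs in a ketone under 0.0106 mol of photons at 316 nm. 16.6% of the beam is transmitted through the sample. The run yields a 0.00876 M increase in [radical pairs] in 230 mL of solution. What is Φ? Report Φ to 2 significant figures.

Φ = 0.23

Product: (0.00876 M)(0.23 L) = 0.002015 mol.
Fraction absorbed: 1 − 16.6/100 = 0.8340.
Photons absorbed: 0.8340 × 0.0106 = 0.008840 mol.
Φ = 0.002015 mol / 0.008840 mol photons = 0.23.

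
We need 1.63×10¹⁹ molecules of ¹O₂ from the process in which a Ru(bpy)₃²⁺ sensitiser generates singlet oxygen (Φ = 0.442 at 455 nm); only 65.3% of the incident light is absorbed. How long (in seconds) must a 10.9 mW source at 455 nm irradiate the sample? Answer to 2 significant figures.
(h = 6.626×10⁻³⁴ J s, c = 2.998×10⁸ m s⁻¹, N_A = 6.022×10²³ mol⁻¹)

Product: 1.63×10¹⁹ / 6.022×10²³ = 2.707×10⁻⁵ mol.
Photons that must be absorbed: 2.707×10⁻⁵ / 0.442 = 6.124×10⁻⁵ mol.
Incident photons needed: 6.124×10⁻⁵ / 0.653 = 9.378×10⁻⁵ mol.
Photon energy: hc/λ = 4.366×10⁻¹⁹ J; per mole, 2.629×10⁵ J mol⁻¹.
Energy required: 9.378×10⁻⁵ × 2.629×10⁵ = 24.65 J.
Time: 24.65 J / 0.0109 W = 2300 s.

t ≈ 2300 s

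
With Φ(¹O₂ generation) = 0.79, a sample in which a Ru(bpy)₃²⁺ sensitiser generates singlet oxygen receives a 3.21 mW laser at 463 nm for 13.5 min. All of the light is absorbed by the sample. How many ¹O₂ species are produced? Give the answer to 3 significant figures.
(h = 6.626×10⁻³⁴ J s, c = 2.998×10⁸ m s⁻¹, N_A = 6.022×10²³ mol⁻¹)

Photon energy at 463 nm: hc/λ = (6.626×10⁻³⁴)(2.998×10⁸)/(463×10⁻⁹) = 4.290×10⁻¹⁹ J.
Energy delivered: (3.21 mW)(810 s) = 2.600 J.
Photons incident: 2.600 / 4.290×10⁻¹⁹ = 6.061×10¹⁸, i.e. 6.061×10¹⁸/6.022×10²³ = 1.006×10⁻⁵ mol.
Product: Φ × n_abs = 0.79 × 1.006×10⁻⁵ = 7.947×10⁻⁶ mol.
As a count: 7.947×10⁻⁶ × 6.022×10²³ = 4.79×10¹⁸.

4.79×10¹⁸ species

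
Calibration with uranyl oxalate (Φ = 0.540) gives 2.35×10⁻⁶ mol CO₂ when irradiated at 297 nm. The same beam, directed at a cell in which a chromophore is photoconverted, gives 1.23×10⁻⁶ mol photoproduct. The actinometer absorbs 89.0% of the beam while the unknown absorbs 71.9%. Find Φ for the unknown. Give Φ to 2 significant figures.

Φ = 0.35

Photons absorbed by the actinometer: 2.35×10⁻⁶ / 0.540 = 4.352×10⁻⁶ mol.
Incident flux: 4.352×10⁻⁶ / 0.890 = 4.890×10⁻⁶ einstein.
Absorbed by unknown: 0.719 × 4.890×10⁻⁶ = 3.516×10⁻⁶ mol.
Φ(unknown) = 1.23×10⁻⁶ / 3.516×10⁻⁶ = 0.35.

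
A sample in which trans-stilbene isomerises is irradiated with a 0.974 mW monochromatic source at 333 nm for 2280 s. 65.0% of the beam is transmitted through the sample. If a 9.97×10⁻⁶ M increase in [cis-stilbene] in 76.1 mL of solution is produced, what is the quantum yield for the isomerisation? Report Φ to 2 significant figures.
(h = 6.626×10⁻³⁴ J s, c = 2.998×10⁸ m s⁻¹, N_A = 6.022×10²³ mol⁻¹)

Product: (9.97×10⁻⁶ M)(0.0761 L) = 7.587×10⁻⁷ mol.
Photon energy at 333 nm: hc/λ = (6.626×10⁻³⁴)(2.998×10⁸)/(333×10⁻⁹) = 5.965×10⁻¹⁹ J.
Energy delivered: (0.974 mW)(2280 s) = 2.221 J.
Photons incident: 2.221 / 5.965×10⁻¹⁹ = 3.723×10¹⁸, i.e. 3.723×10¹⁸/6.022×10²³ = 6.182×10⁻⁶ mol.
Fraction absorbed: 1 − 65.0/100 = 0.3500.
Photons absorbed: 0.3500 × 6.182×10⁻⁶ = 2.164×10⁻⁶ mol.
Φ = 7.587×10⁻⁷ mol / 2.164×10⁻⁶ mol photons = 0.35.

Φ = 0.35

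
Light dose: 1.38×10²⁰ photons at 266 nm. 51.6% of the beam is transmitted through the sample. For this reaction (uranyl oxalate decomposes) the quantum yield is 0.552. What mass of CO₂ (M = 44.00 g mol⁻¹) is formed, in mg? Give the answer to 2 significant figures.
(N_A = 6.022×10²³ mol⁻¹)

2.7 mg

Moles of photons: 1.38×10²⁰ / 6.022×10²³ = 2.292×10⁻⁴ mol.
Fraction absorbed: 1 − 51.6/100 = 0.4840.
Photons absorbed: 0.4840 × 2.292×10⁻⁴ = 1.109×10⁻⁴ mol.
Product: Φ × n_abs = 0.552 × 1.109×10⁻⁴ = 6.122×10⁻⁵ mol.
Mass: 6.122×10⁻⁵ × 44.00 = 0.002694 g = 2.7 mg.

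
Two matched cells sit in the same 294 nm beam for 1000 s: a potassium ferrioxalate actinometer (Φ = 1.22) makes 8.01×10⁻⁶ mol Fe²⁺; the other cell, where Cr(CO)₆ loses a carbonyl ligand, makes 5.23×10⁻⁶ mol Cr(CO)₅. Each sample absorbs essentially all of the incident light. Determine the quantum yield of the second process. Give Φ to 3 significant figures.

Photons absorbed by the actinometer: 8.01×10⁻⁶ / 1.22 = 6.566×10⁻⁶ mol.
Φ(unknown) = 5.23×10⁻⁶ / 6.566×10⁻⁶ = 0.797.

Φ = 0.797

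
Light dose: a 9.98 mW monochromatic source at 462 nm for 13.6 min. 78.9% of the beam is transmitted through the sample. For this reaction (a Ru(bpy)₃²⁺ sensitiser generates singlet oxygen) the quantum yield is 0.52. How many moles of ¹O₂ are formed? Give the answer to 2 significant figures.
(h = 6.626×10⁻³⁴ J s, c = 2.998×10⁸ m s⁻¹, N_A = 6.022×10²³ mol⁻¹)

Photon energy at 462 nm: hc/λ = (6.626×10⁻³⁴)(2.998×10⁸)/(462×10⁻⁹) = 4.300×10⁻¹⁹ J.
Energy delivered: (9.98 mW)(816 s) = 8.144 J.
Photons incident: 8.144 / 4.300×10⁻¹⁹ = 1.894×10¹⁹, i.e. 1.894×10¹⁹/6.022×10²³ = 3.145×10⁻⁵ mol.
Fraction absorbed: 1 − 78.9/100 = 0.2110.
Photons absorbed: 0.2110 × 3.145×10⁻⁵ = 6.636×10⁻⁶ mol.
Product: Φ × n_abs = 0.52 × 6.636×10⁻⁶ = 3.451×10⁻⁶ mol.

3.5×10⁻⁶ mol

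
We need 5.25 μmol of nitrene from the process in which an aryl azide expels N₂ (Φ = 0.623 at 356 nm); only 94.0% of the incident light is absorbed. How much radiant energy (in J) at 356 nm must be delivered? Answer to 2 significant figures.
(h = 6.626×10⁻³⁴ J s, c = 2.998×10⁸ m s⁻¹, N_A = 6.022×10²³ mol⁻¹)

3.0 J

Product: 5.25 μmol = 5.25×10⁻⁶ mol.
Photons that must be absorbed: 5.25×10⁻⁶ / 0.623 = 8.427×10⁻⁶ mol.
Incident photons needed: 8.427×10⁻⁶ / 0.940 = 8.965×10⁻⁶ mol.
Photon energy: hc/λ = 5.580×10⁻¹⁹ J; per mole, 3.360×10⁵ J mol⁻¹.
Energy required: 8.965×10⁻⁶ × 3.360×10⁵ = 3.0 J.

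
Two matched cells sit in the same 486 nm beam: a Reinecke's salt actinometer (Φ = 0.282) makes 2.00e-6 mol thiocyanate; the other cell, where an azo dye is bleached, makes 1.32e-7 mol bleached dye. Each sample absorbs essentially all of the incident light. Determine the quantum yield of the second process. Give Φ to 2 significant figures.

Photons absorbed by the actinometer: 2.00e-6 / 0.282 = 7.092e-6 mol.
Φ(unknown) = 1.32e-7 / 7.092e-6 = 0.019.

Φ = 0.019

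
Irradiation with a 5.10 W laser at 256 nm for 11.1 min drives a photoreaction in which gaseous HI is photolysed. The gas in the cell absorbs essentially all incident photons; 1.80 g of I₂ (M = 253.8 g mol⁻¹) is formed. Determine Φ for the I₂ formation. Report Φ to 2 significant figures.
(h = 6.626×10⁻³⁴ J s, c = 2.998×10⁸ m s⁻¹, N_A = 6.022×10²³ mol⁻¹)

Φ = 0.98

Product: 1.80 g / 253.8 g mol⁻¹ = 0.007092 mol.
Photon energy at 256 nm: hc/λ = (6.626×10⁻³⁴)(2.998×10⁸)/(256×10⁻⁹) = 7.760×10⁻¹⁹ J.
Energy delivered: (5.10 W)(666 s) = 3397 J.
Photons incident: 3397 / 7.760×10⁻¹⁹ = 4.378×10²¹, i.e. 4.378×10²¹/6.022×10²³ = 0.007270 mol.
Φ = 0.007092 mol / 0.007270 mol photons = 0.98.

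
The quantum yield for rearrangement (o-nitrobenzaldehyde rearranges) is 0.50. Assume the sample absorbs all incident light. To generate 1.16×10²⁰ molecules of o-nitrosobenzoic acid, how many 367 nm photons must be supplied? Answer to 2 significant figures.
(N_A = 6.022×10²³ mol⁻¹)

Product: 1.16×10²⁰ / 6.022×10²³ = 1.926×10⁻⁴ mol.
Photons that must be absorbed: 1.926×10⁻⁴ / 0.50 = 3.852×10⁻⁴ mol.
Photon count: 3.852×10⁻⁴ × 6.022×10²³ = 2.3×10²⁰.

2.3×10²⁰ photons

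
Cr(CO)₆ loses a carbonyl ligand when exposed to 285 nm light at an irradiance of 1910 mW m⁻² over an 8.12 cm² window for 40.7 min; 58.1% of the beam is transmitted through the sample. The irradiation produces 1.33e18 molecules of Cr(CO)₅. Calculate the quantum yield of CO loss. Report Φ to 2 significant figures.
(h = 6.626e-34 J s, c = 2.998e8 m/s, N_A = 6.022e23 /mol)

Product: 1.33e18 / 6.022e23 = 2.209e-6 mol.
Photon energy at 285 nm: hc/λ = (6.626e-34)(2.998e8)/(285e-9) = 6.970e-19 J.
Energy delivered: (1910 mW m⁻²)(8.12e-4 m²)(2442 s) = 3.787 J.
Photons incident: 3.787 / 6.970e-19 = 5.433e18, i.e. 5.433e18/6.022e23 = 9.022e-6 mol.
Fraction absorbed: 1 − 58.1/100 = 0.4190.
Photons absorbed: 0.4190 × 9.022e-6 = 3.780e-6 mol.
Φ = 2.209e-6 mol / 3.780e-6 mol photons = 0.58.

Φ = 0.58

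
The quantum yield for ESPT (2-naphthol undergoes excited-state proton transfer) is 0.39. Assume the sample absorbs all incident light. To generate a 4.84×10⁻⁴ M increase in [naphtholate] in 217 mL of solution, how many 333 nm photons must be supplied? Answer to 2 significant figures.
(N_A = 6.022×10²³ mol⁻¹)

1.6×10²⁰ photons

Product: (4.84×10⁻⁴ M)(0.217 L) = 1.050×10⁻⁴ mol.
Photons that must be absorbed: 1.050×10⁻⁴ / 0.39 = 2.692×10⁻⁴ mol.
Photon count: 2.692×10⁻⁴ × 6.022×10²³ = 1.6×10²⁰.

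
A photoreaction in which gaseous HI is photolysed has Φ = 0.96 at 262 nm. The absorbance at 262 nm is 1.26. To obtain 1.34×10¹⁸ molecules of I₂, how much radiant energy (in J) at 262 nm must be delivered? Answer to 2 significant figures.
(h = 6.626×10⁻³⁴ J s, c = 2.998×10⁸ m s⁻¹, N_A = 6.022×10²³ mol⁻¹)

Product: 1.34×10¹⁸ / 6.022×10²³ = 2.225×10⁻⁶ mol.
Photons that must be absorbed: 2.225×10⁻⁶ / 0.96 = 2.318×10⁻⁶ mol.
Fraction absorbed: 1 − 10^(−1.26) = 0.9450.
Incident photons needed: 2.318×10⁻⁶ / 0.9450 = 2.453×10⁻⁶ mol.
Photon energy: hc/λ = 7.582×10⁻¹⁹ J; per mole, 4.566×10⁵ J mol⁻¹.
Energy required: 2.453×10⁻⁶ × 4.566×10⁵ = 1.1 J.

1.1 J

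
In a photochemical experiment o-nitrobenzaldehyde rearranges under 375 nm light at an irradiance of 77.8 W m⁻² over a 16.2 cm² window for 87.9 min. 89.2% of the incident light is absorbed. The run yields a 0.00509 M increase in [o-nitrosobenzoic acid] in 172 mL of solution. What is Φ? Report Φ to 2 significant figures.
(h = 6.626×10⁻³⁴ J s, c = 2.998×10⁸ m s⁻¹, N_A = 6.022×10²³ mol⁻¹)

Φ = 0.47

Product: (0.00509 M)(0.172 L) = 8.755×10⁻⁴ mol.
Photon energy at 375 nm: hc/λ = (6.626×10⁻³⁴)(2.998×10⁸)/(375×10⁻⁹) = 5.297×10⁻¹⁹ J.
Energy delivered: (77.8 W m⁻²)(16.2×10⁻⁴ m²)(5274 s) = 664.7 J.
Photons incident: 664.7 / 5.297×10⁻¹⁹ = 1.255×10²¹, i.e. 1.255×10²¹/6.022×10²³ = 0.002084 mol.
Photons absorbed: 0.892 × 0.002084 = 0.001859 mol.
Φ = 8.755×10⁻⁴ mol / 0.001859 mol photons = 0.47.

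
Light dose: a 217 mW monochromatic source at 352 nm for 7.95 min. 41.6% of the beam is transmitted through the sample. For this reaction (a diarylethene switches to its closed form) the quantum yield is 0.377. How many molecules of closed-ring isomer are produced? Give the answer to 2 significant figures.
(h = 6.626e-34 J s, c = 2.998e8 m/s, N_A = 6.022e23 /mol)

4.0e19 molecules

Photon energy at 352 nm: hc/λ = (6.626e-34)(2.998e8)/(352e-9) = 5.643e-19 J.
Energy delivered: (217 mW)(477 s) = 103.5 J.
Photons incident: 103.5 / 5.643e-19 = 1.834e20, i.e. 1.834e20/6.022e23 = 3.045e-4 mol.
Fraction absorbed: 1 − 41.6/100 = 0.5840.
Photons absorbed: 0.5840 × 3.045e-4 = 1.778e-4 mol.
Product: Φ × n_abs = 0.377 × 1.778e-4 = 6.703e-5 mol.
As a count: 6.703e-5 × 6.022e23 = 4.0e19.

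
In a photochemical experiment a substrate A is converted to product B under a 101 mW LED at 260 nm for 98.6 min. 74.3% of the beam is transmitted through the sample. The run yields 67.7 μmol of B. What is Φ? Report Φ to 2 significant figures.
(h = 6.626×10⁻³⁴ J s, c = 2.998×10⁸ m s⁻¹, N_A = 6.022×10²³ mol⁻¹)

Product: 67.7 μmol = 6.77×10⁻⁵ mol.
Photon energy at 260 nm: hc/λ = (6.626×10⁻³⁴)(2.998×10⁸)/(260×10⁻⁹) = 7.640×10⁻¹⁹ J.
Energy delivered: (101 mW)(5916 s) = 597.5 J.
Photons incident: 597.5 / 7.640×10⁻¹⁹ = 7.821×10²⁰, i.e. 7.821×10²⁰/6.022×10²³ = 0.001299 mol.
Fraction absorbed: 1 − 74.3/100 = 0.2570.
Photons absorbed: 0.2570 × 0.001299 = 3.338×10⁻⁴ mol.
Φ = 6.77×10⁻⁵ mol / 3.338×10⁻⁴ mol photons = 0.20.

Φ = 0.20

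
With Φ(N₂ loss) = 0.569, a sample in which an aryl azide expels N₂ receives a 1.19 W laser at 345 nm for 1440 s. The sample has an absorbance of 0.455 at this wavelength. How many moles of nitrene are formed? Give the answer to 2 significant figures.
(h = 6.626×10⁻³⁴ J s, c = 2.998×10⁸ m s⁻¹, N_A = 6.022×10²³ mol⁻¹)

Photon energy at 345 nm: hc/λ = (6.626×10⁻³⁴)(2.998×10⁸)/(345×10⁻⁹) = 5.758×10⁻¹⁹ J.
Energy delivered: (1.19 W)(1440 s) = 1714 J.
Photons incident: 1714 / 5.758×10⁻¹⁹ = 2.977×10²¹, i.e. 2.977×10²¹/6.022×10²³ = 0.004944 mol.
Fraction absorbed: 1 − 10^(−0.455) = 0.6492.
Photons absorbed: 0.6492 × 0.004944 = 0.003210 mol.
Product: Φ × n_abs = 0.569 × 0.003210 = 0.001826 mol.

0.0018 mol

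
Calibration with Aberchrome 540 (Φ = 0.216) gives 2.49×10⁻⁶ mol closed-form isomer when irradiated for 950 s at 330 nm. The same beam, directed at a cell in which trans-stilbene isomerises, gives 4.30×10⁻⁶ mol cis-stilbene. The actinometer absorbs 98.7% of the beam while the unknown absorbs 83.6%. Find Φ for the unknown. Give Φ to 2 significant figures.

Φ = 0.44

Photons absorbed by the actinometer: 2.49×10⁻⁶ / 0.216 = 1.153×10⁻⁵ mol.
Incident flux: 1.153×10⁻⁵ / 0.987 = 1.168×10⁻⁵ einstein.
Absorbed by unknown: 0.836 × 1.168×10⁻⁵ = 9.764×10⁻⁶ mol.
Φ(unknown) = 4.30×10⁻⁶ / 9.764×10⁻⁶ = 0.44.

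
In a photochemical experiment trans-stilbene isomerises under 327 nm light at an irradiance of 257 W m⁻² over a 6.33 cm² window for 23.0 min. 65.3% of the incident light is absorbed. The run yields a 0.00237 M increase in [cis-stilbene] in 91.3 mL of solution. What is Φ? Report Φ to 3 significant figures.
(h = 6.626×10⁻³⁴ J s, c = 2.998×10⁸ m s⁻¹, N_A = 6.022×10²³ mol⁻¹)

Φ = 0.540

Product: (0.00237 M)(0.0913 L) = 2.164×10⁻⁴ mol.
Photon energy at 327 nm: hc/λ = (6.626×10⁻³⁴)(2.998×10⁸)/(327×10⁻⁹) = 6.075×10⁻¹⁹ J.
Energy delivered: (257 W m⁻²)(6.33×10⁻⁴ m²)(1380 s) = 224.5 J.
Photons incident: 224.5 / 6.075×10⁻¹⁹ = 3.695×10²⁰, i.e. 3.695×10²⁰/6.022×10²³ = 6.136×10⁻⁴ mol.
Photons absorbed: 0.653 × 6.136×10⁻⁴ = 4.007×10⁻⁴ mol.
Φ = 2.164×10⁻⁴ mol / 4.007×10⁻⁴ mol photons = 0.540.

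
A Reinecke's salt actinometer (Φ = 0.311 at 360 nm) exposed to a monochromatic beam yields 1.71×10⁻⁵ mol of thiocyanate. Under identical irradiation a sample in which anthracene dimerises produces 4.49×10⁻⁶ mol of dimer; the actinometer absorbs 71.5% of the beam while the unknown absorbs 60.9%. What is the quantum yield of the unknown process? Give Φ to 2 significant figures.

Photons absorbed by the actinometer: 1.71×10⁻⁵ / 0.311 = 5.498×10⁻⁵ mol.
Incident flux: 5.498×10⁻⁵ / 0.715 = 7.690×10⁻⁵ einstein.
Absorbed by unknown: 0.609 × 7.690×10⁻⁵ = 4.683×10⁻⁵ mol.
Φ(unknown) = 4.49×10⁻⁶ / 4.683×10⁻⁵ = 0.096.

Φ = 0.096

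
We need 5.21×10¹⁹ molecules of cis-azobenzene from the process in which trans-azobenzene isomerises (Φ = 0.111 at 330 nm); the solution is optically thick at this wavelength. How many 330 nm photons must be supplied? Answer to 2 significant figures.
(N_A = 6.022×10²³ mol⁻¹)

Product: 5.21×10¹⁹ / 6.022×10²³ = 8.652×10⁻⁵ mol.
Photons that must be absorbed: 8.652×10⁻⁵ / 0.111 = 7.795×10⁻⁴ mol.
Photon count: 7.795×10⁻⁴ × 6.022×10²³ = 4.7×10²⁰.

4.7×10²⁰ photons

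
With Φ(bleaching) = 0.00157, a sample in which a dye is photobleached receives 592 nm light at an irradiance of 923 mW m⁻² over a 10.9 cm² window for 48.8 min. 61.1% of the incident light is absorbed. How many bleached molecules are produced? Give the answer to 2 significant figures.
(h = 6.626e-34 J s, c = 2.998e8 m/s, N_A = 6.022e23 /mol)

8.4e15 bleached molecules

Photon energy at 592 nm: hc/λ = (6.626e-34)(2.998e8)/(592e-9) = 3.356e-19 J.
Energy delivered: (923 mW m⁻²)(10.9e-4 m²)(2928 s) = 2.946 J.
Photons incident: 2.946 / 3.356e-19 = 8.778e18, i.e. 8.778e18/6.022e23 = 1.458e-5 mol.
Photons absorbed: 0.611 × 1.458e-5 = 8.908e-6 mol.
Product: Φ × n_abs = 0.00157 × 8.908e-6 = 1.399e-8 mol.
As a count: 1.399e-8 × 6.022e23 = 8.4e15.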